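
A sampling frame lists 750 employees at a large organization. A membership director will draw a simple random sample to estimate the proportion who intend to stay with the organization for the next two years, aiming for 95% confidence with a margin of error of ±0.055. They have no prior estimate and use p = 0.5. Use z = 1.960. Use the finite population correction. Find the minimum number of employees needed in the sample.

224

Unadjusted: n₀ = 1.960² × 0.50 × 0.50 / 0.055² ≈ 317.49, so n₀ = 318.
Finite population correction with N = 750: n = n₀ / (1 + (n₀−1)/N) = 318 / (1 + 317/750) = 318 / 1.4227 ≈ 223.52.
Rounding up, n = 224.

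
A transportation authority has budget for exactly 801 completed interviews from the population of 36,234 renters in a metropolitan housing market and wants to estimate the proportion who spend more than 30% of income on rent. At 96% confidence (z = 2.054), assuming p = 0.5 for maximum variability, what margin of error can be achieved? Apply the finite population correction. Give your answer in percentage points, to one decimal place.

Finite-population factor: (N−n)/(N−1) = (36234−801)/(36234−1) = 0.9779.
SE(p̂) = √[p(1−p)/n · (N−n)/(N−1)] = √[0.2500/801 × 0.9779] = 0.01747.
E = z × SE = 2.054 × 0.01747 = 0.03588 ≈ 3.6 percentage points.

3.6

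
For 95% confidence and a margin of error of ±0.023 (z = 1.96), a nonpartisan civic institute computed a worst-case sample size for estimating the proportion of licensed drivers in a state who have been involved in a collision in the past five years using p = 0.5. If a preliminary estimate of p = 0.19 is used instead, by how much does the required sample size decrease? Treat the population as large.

698

Conservative (p = 0.5): n = 1.96² × 0.25 / 0.023² ≈ 1815.50 → 1816.
Using p = 0.19: p(1−p) = 0.1539, so n = 1.96² × 0.1539 / 0.023² ≈ 1117.62 → 1118.
Reduction: 1816 − 1118 = 698.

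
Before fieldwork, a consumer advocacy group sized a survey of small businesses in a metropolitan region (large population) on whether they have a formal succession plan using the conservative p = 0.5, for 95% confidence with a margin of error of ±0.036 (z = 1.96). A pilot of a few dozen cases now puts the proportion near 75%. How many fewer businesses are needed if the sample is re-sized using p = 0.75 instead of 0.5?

186

Conservative (p = 0.5): n = 1.96² × 0.25 / 0.036² ≈ 741.05 → 742.
Using p = 0.75: p(1−p) = 0.1875, so n = 1.96² × 0.1875 / 0.036² ≈ 555.79 → 556.
Reduction: 742 − 556 = 186.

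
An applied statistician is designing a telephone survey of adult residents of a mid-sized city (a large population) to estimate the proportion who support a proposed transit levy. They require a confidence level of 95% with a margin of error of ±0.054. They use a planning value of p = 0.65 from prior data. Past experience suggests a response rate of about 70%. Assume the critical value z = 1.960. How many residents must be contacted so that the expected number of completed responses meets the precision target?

Completed interviews needed: n₀ = 1.960² × 0.2275 / 0.054² ≈ 299.71 → 300.
At a 70% response rate, contacts needed = 300 / 0.70 ≈ 428.57 → 429.

429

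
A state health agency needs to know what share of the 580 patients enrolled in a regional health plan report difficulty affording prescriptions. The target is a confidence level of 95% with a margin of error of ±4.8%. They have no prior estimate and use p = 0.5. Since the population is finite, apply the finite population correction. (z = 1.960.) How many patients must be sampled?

Unadjusted: n₀ = 1.960² × 0.50 × 0.50 / 0.048² ≈ 416.84, so n₀ = 417.
Finite population correction with N = 580: n = n₀ / (1 + (n₀−1)/N) = 417 / (1 + 416/580) = 417 / 1.7172 ≈ 242.83.
Rounding up, n = 243.

243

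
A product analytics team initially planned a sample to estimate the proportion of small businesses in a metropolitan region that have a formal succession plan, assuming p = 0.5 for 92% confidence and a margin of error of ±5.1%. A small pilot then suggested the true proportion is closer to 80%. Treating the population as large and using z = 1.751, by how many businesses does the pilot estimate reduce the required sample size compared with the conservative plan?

106

Conservative (p = 0.5): n = 1.751² × 0.25 / 0.051² ≈ 294.69 → 295.
Using p = 0.80: p(1−p) = 0.1600, so n = 1.751² × 0.1600 / 0.051² ≈ 188.60 → 189.
Reduction: 295 − 189 = 106.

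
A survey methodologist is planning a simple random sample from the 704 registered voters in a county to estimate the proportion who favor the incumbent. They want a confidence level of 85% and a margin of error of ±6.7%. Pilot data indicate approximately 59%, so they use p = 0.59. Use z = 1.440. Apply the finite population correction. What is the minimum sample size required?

Unadjusted: n₀ = 1.440² × 0.59 × 0.41 / 0.067² ≈ 111.74, so n₀ = 112.
Finite population correction with N = 704: n = n₀ / (1 + (n₀−1)/N) = 112 / (1 + 111/704) = 112 / 1.1577 ≈ 96.75.
Rounding up, n = 97.

97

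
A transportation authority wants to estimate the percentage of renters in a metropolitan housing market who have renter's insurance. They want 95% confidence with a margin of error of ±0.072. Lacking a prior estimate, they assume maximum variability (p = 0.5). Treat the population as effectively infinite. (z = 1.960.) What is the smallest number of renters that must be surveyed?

186

With p = 0.5, p(1−p) = 0.25.
n = z²·p(1−p)/E² = 1.960² × 0.2500 / 0.072² = 3.8416 × 0.2500 / 0.005184 ≈ 185.26.
Rounding up gives n = 186.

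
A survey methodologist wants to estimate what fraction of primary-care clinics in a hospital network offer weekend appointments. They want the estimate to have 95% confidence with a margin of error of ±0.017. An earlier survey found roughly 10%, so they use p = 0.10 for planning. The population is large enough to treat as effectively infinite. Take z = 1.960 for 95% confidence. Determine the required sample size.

With p = 0.10, p(1−p) = 0.0900.
n = z²·p(1−p)/E² = 1.960² × 0.0900 / 0.017² = 3.8416 × 0.0900 / 0.000289 ≈ 1196.35.
Rounding up gives n = 1197.

1197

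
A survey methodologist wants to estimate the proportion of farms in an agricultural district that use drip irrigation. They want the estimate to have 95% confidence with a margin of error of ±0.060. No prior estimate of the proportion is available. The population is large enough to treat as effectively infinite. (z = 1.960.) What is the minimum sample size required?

With no prior estimate, use p = 0.5, giving p(1−p) = 0.25.
n = z²·p(1−p)/E² = 1.960² × 0.2500 / 0.060² = 3.8416 × 0.2500 / 0.003600 ≈ 266.78.
Rounding up gives n = 267.

267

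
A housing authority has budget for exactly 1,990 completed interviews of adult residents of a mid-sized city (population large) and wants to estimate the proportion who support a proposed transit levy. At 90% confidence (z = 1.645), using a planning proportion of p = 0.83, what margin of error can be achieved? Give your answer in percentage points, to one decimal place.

SE(p̂) = √[p(1−p)/n] = √[0.1411/1990] = 0.00842.
E = z × SE = 1.645 × 0.00842 = 0.01385, or 1.4 percentage points.

1.4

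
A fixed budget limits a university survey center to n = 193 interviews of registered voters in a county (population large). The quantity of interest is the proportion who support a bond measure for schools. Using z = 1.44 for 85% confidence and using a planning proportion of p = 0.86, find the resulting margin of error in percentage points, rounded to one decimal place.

3.6

SE(p̂) = √[p(1−p)/n] = √[0.1204/193] = 0.02498.
E = z × SE = 1.44 × 0.02498 = 0.03597, or 3.6 percentage points.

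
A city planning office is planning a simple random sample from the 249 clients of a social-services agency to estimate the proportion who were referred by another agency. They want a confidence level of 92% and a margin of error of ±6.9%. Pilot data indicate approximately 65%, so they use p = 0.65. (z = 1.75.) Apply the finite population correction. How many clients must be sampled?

93

Unadjusted: n₀ = 1.75² × 0.65 × 0.35 / 0.069² ≈ 146.34, so n₀ = 147.
Finite population correction with N = 249: n = n₀ / (1 + (n₀−1)/N) = 147 / (1 + 146/249) = 147 / 1.5863 ≈ 92.67.
Rounding up, n = 93.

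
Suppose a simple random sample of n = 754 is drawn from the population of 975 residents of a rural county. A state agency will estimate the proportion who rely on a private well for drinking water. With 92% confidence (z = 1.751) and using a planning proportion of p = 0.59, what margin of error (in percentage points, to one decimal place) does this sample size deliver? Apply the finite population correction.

Finite-population factor: (N−n)/(N−1) = (975−754)/(975−1) = 0.2269.
SE(p̂) = √[p(1−p)/n · (N−n)/(N−1)] = √[0.2419/754 × 0.2269] = 0.00853.
E = z × SE = 1.751 × 0.00853 = 0.01494 ≈ 1.5 percentage points.

1.5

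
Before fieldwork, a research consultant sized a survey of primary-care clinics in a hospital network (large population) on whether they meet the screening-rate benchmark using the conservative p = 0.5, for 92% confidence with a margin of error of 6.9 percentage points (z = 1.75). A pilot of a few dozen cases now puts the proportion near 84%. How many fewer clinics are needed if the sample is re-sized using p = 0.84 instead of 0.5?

74

Conservative (p = 0.5): n = 1.75² × 0.25 / 0.069² ≈ 160.81 → 161.
Using p = 0.84: p(1−p) = 0.1344, so n = 1.75² × 0.1344 / 0.069² ≈ 86.45 → 87.
Reduction: 161 − 87 = 74.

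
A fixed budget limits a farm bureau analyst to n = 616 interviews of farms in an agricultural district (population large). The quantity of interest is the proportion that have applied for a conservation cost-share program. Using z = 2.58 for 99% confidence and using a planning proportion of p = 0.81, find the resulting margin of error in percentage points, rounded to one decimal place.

4.1

SE(p̂) = √[p(1−p)/n] = √[0.1539/616] = 0.01581.
E = z × SE = 2.58 × 0.01581 = 0.04078, or 4.1 percentage points.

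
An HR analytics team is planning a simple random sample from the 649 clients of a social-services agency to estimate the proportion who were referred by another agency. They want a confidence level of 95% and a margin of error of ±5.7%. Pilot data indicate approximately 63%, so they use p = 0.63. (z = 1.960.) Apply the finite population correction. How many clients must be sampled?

Unadjusted: n₀ = 1.960² × 0.63 × 0.37 / 0.057² ≈ 275.62, so n₀ = 276.
Finite population correction with N = 649: n = n₀ / (1 + (n₀−1)/N) = 276 / (1 + 275/649) = 276 / 1.4237 ≈ 193.86.
Rounding up, n = 194.

194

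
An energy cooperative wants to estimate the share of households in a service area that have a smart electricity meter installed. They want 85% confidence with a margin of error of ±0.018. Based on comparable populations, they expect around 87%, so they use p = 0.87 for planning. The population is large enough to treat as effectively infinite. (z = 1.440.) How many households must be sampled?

With p = 0.87, p(1−p) = 0.1131.
n = z²·p(1−p)/E² = 1.440² × 0.1131 / 0.018² = 2.0736 × 0.1131 / 0.000324 ≈ 723.84.
Rounding up gives n = 724.

724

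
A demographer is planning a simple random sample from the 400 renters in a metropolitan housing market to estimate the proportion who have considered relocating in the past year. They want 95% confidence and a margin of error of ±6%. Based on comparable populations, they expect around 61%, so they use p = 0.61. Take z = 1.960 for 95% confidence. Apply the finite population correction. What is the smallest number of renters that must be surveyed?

Unadjusted: n₀ = 1.960² × 0.61 × 0.39 / 0.060² ≈ 253.87, so n₀ = 254.
Finite population correction with N = 400: n = n₀ / (1 + (n₀−1)/N) = 254 / (1 + 253/400) = 254 / 1.6325 ≈ 155.59.
Rounding up, n = 156.

156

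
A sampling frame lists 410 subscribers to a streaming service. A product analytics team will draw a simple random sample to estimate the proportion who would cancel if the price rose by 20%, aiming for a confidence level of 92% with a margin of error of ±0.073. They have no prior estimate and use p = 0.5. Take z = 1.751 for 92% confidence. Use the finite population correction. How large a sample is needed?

Unadjusted: n₀ = 1.751² × 0.50 × 0.50 / 0.073² ≈ 143.84, so n₀ = 144.
Finite population correction with N = 410: n = n₀ / (1 + (n₀−1)/N) = 144 / (1 + 143/410) = 144 / 1.3488 ≈ 106.76.
Rounding up, n = 107.

107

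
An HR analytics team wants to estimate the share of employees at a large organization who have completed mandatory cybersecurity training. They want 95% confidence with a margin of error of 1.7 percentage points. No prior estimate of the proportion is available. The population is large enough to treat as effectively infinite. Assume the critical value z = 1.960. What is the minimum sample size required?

3324

With no prior estimate, use p = 0.5, giving p(1−p) = 0.25.
n = z²·p(1−p)/E² = 1.960² × 0.2500 / 0.017² = 3.8416 × 0.2500 / 0.000289 ≈ 3323.18.
Rounding up gives n = 3324.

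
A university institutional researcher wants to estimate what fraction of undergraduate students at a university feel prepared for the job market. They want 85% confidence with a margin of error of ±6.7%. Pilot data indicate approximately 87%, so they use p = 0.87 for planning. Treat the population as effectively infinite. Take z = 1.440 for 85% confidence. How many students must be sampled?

53

With p = 0.87, p(1−p) = 0.1131.
n = z²·p(1−p)/E² = 1.440² × 0.1131 / 0.067² = 2.0736 × 0.1131 / 0.004489 ≈ 52.24.
Rounding up gives n = 53.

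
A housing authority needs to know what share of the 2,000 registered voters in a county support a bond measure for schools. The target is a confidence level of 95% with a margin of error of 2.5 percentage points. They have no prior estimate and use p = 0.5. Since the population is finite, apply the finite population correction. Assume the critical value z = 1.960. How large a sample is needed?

870

Unadjusted: n₀ = 1.960² × 0.50 × 0.50 / 0.025² ≈ 1536.64, so n₀ = 1537.
Finite population correction with N = 2,000: n = n₀ / (1 + (n₀−1)/N) = 1537 / (1 + 1536/2000) = 1537 / 1.7680 ≈ 869.34.
Rounding up, n = 870.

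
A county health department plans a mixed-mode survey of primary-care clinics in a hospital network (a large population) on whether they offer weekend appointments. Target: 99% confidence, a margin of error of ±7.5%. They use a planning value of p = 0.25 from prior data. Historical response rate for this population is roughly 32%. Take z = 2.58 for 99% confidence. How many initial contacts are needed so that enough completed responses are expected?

Completed interviews needed: n₀ = 2.58² × 0.1875 / 0.075² ≈ 221.88 → 222.
At a 32% response rate, contacts needed = 222 / 0.32 ≈ 693.75 → 694.

694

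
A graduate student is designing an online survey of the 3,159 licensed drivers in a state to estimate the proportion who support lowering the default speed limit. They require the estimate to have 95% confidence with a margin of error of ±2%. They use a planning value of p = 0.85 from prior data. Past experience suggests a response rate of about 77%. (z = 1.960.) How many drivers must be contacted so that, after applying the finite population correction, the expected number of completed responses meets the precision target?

Completed interviews needed (unadjusted): n₀ = 1.960² × 0.1275 / 0.020² ≈ 1224.51 → 1225.
FPC for N = 3,159: n = 1225 / (1 + 1224/3159) = 1225 / 1.3875 ≈ 882.91 → 883.
At a 77% response rate, contacts needed = 883 / 0.77 ≈ 1146.75 → 1147.

1147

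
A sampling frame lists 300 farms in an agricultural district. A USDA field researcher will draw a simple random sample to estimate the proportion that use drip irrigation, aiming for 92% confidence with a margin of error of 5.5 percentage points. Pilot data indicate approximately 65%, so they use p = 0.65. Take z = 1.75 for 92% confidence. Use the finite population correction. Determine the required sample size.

Unadjusted: n₀ = 1.75² × 0.65 × 0.35 / 0.055² ≈ 230.32, so n₀ = 231.
Finite population correction with N = 300: n = n₀ / (1 + (n₀−1)/N) = 231 / (1 + 230/300) = 231 / 1.7667 ≈ 130.75.
Rounding up, n = 131.

131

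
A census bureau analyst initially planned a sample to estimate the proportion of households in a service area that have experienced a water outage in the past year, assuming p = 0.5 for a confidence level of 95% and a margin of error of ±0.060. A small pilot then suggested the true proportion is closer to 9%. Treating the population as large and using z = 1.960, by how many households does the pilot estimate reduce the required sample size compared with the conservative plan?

179

Conservative (p = 0.5): n = 1.960² × 0.25 / 0.060² ≈ 266.78 → 267.
Using p = 0.09: p(1−p) = 0.0819, so n = 1.960² × 0.0819 / 0.060² ≈ 87.40 → 88.
Reduction: 267 − 88 = 179.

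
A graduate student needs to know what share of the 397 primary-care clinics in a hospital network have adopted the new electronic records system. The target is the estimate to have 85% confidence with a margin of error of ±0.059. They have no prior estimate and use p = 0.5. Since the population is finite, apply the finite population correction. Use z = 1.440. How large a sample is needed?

109

Unadjusted: n₀ = 1.440² × 0.50 × 0.50 / 0.059² ≈ 148.92, so n₀ = 149.
Finite population correction with N = 397: n = n₀ / (1 + (n₀−1)/N) = 149 / (1 + 148/397) = 149 / 1.3728 ≈ 108.54.
Rounding up, n = 109.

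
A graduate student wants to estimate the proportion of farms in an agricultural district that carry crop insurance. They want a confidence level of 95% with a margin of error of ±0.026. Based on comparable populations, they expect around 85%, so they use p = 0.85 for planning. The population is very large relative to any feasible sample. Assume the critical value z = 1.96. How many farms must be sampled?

725

With p = 0.85, p(1−p) = 0.1275.
n = z²·p(1−p)/E² = 1.96² × 0.1275 / 0.026² = 3.8416 × 0.1275 / 0.000676 ≈ 724.56.
Rounding up gives n = 725.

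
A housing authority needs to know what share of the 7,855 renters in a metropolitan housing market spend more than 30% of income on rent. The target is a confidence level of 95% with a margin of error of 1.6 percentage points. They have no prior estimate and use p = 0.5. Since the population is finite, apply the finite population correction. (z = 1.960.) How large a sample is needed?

Unadjusted: n₀ = 1.960² × 0.50 × 0.50 / 0.016² ≈ 3751.56, so n₀ = 3752.
Finite population correction with N = 7,855: n = n₀ / (1 + (n₀−1)/N) = 3752 / (1 + 3751/7855) = 3752 / 1.4775 ≈ 2539.37.
Rounding up, n = 2540.

2540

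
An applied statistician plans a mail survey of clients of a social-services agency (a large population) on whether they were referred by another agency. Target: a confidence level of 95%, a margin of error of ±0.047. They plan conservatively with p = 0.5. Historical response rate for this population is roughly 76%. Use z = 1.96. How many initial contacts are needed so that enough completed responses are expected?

573

Completed interviews needed: n₀ = 1.96² × 0.2500 / 0.047² ≈ 434.77 → 435.
At a 76% response rate, contacts needed = 435 / 0.76 ≈ 572.37 → 573.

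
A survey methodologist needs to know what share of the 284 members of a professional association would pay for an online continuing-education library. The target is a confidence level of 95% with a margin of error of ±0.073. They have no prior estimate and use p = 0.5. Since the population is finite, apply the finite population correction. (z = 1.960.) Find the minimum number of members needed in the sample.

Unadjusted: n₀ = 1.960² × 0.50 × 0.50 / 0.073² ≈ 180.22, so n₀ = 181.
Finite population correction with N = 284: n = n₀ / (1 + (n₀−1)/N) = 181 / (1 + 180/284) = 181 / 1.6338 ≈ 110.78.
Rounding up, n = 111.

111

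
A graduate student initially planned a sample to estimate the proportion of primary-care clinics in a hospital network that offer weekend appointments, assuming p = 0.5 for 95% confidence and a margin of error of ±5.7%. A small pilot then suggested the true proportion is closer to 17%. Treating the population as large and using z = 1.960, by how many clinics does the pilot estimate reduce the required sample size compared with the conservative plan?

129

Conservative (p = 0.5): n = 1.960² × 0.25 / 0.057² ≈ 295.60 → 296.
Using p = 0.17: p(1−p) = 0.1411, so n = 1.960² × 0.1411 / 0.057² ≈ 166.84 → 167.
Reduction: 296 − 167 = 129.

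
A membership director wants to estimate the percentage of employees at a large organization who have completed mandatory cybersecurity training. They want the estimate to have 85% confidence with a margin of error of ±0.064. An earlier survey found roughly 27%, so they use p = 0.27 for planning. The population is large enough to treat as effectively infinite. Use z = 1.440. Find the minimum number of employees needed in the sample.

With p = 0.27, p(1−p) = 0.1971.
n = z²·p(1−p)/E² = 1.440² × 0.1971 / 0.064² = 2.0736 × 0.1971 / 0.004096 ≈ 99.78.
Rounding up gives n = 100.

100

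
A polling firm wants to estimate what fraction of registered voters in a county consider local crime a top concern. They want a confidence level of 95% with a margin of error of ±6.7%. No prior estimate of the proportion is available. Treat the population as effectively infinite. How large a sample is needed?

For 95% confidence, z = 1.960.
With no prior estimate, use p = 0.5, giving p(1−p) = 0.25.
n = z²·p(1−p)/E² = 1.960² × 0.2500 / 0.067² = 3.8416 × 0.2500 / 0.004489 ≈ 213.95.
Rounding up gives n = 214.

214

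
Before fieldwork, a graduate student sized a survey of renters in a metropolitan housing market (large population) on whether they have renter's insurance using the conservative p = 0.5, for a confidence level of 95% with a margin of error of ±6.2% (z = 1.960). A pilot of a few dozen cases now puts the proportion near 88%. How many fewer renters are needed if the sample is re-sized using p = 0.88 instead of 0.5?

144

Conservative (p = 0.5): n = 1.960² × 0.25 / 0.062² ≈ 249.84 → 250.
Using p = 0.88: p(1−p) = 0.1056, so n = 1.960² × 0.1056 / 0.062² ≈ 105.53 → 106.
Reduction: 250 − 106 = 144.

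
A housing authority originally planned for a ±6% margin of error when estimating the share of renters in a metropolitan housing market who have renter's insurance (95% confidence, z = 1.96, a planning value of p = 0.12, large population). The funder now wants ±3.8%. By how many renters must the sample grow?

At ±6%: n = 1.96² × 0.1056 / 0.060² ≈ 112.69 → 113.
At ±3.8%: n = 1.96² × 0.1056 / 0.038² ≈ 280.94 → 281.
Additional respondents: 281 − 113 = 168.

168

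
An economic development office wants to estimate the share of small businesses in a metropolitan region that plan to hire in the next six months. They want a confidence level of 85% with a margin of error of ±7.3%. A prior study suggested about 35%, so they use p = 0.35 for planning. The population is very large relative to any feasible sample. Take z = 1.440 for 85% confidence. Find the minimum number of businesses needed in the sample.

With p = 0.35, p(1−p) = 0.2275.
n = z²·p(1−p)/E² = 1.440² × 0.2275 / 0.073² = 2.0736 × 0.2275 / 0.005329 ≈ 88.52.
Rounding up gives n = 89.

89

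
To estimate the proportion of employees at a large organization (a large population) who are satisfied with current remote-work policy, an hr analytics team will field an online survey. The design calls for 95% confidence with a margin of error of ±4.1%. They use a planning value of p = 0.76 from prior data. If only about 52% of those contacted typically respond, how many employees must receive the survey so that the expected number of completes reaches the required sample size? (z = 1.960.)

802

Completed interviews needed: n₀ = 1.960² × 0.1824 / 0.041² ≈ 416.84 → 417.
At a 52% response rate, contacts needed = 417 / 0.52 ≈ 801.92 → 802.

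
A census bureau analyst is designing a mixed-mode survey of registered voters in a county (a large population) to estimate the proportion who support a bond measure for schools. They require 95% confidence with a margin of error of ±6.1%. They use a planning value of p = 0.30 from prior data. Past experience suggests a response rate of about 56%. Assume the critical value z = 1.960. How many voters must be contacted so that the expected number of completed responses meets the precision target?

388

Completed interviews needed: n₀ = 1.960² × 0.2100 / 0.061² ≈ 216.81 → 217.
At a 56% response rate, contacts needed = 217 / 0.56 ≈ 387.50 → 388.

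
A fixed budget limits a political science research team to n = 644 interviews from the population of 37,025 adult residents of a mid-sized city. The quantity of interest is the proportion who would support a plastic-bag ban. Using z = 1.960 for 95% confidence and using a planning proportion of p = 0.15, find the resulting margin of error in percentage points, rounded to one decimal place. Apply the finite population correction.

2.7

Finite-population factor: (N−n)/(N−1) = (37025−644)/(37025−1) = 0.9826.
SE(p̂) = √[p(1−p)/n · (N−n)/(N−1)] = √[0.1275/644 × 0.9826] = 0.01395.
E = z × SE = 1.960 × 0.01395 = 0.02734 ≈ 2.7 percentage points.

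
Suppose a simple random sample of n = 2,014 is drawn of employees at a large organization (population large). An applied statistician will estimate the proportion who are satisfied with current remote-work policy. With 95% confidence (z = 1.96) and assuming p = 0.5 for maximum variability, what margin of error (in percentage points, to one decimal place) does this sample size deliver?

2.2

SE(p̂) = √[p(1−p)/n] = √[0.2500/2014] = 0.01114.
E = z × SE = 1.96 × 0.01114 = 0.02184, or 2.2 percentage points.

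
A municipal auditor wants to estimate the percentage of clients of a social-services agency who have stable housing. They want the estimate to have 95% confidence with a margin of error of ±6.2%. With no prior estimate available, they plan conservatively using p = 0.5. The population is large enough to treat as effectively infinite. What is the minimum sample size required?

250

For 95% confidence, z = 1.960.
With p = 0.5, p(1−p) = 0.25.
n = z²·p(1−p)/E² = 1.960² × 0.2500 / 0.062² = 3.8416 × 0.2500 / 0.003844 ≈ 249.84.
Rounding up gives n = 250.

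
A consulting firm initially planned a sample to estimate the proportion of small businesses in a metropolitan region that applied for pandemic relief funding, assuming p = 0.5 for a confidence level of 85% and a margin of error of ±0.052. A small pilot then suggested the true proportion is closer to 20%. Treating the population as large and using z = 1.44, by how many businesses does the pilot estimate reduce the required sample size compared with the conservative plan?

Conservative (p = 0.5): n = 1.44² × 0.25 / 0.052² ≈ 191.72 → 192.
Using p = 0.20: p(1−p) = 0.1600, so n = 1.44² × 0.1600 / 0.052² ≈ 122.70 → 123.
Reduction: 192 − 123 = 69.

69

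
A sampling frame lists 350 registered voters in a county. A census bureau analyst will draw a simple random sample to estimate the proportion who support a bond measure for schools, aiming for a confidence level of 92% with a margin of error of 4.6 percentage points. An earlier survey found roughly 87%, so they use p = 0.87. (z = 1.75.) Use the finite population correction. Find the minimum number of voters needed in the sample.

Unadjusted: n₀ = 1.75² × 0.87 × 0.13 / 0.046² ≈ 163.69, so n₀ = 164.
Finite population correction with N = 350: n = n₀ / (1 + (n₀−1)/N) = 164 / (1 + 163/350) = 164 / 1.4657 ≈ 111.89.
Rounding up, n = 112.

112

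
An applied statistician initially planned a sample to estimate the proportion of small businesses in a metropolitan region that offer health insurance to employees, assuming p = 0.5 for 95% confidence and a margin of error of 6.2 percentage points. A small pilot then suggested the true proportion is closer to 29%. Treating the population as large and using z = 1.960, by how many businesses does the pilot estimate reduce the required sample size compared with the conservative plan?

44

Conservative (p = 0.5): n = 1.960² × 0.25 / 0.062² ≈ 249.84 → 250.
Using p = 0.29: p(1−p) = 0.2059, so n = 1.960² × 0.2059 / 0.062² ≈ 205.77 → 206.
Reduction: 250 − 206 = 44.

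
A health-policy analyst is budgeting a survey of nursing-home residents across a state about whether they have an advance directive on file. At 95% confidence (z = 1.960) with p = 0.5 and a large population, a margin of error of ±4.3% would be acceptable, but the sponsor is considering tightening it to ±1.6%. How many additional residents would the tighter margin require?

3232

At ±4.3%: n = 1.960² × 0.2500 / 0.043² ≈ 519.42 → 520.
At ±1.6%: n = 1.960² × 0.2500 / 0.016² ≈ 3751.56 → 3752.
Additional respondents: 3752 − 520 = 3232.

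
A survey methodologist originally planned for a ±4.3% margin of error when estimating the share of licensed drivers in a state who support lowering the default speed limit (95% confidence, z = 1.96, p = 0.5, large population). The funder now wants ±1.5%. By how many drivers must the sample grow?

3749

At ±4.3%: n = 1.96² × 0.2500 / 0.043² ≈ 519.42 → 520.
At ±1.5%: n = 1.96² × 0.2500 / 0.015² ≈ 4268.44 → 4269.
Additional respondents: 4269 − 520 = 3749.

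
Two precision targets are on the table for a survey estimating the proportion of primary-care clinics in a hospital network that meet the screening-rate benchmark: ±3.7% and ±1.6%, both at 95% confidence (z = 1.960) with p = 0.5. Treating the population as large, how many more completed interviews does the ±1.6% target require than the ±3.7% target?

At ±3.7%: n = 1.960² × 0.2500 / 0.037² ≈ 701.53 → 702.
At ±1.6%: n = 1.960² × 0.2500 / 0.016² ≈ 3751.56 → 3752.
Additional respondents: 3752 − 702 = 3050.

3050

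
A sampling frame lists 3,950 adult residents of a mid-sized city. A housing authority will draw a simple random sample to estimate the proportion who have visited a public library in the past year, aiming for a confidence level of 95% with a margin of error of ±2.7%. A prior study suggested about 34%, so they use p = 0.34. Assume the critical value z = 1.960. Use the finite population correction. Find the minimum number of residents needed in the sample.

Unadjusted: n₀ = 1.960² × 0.34 × 0.66 / 0.027² ≈ 1182.52, so n₀ = 1183.
Finite population correction with N = 3,950: n = n₀ / (1 + (n₀−1)/N) = 1183 / (1 + 1182/3950) = 1183 / 1.2992 ≈ 910.53.
Rounding up, n = 911.

911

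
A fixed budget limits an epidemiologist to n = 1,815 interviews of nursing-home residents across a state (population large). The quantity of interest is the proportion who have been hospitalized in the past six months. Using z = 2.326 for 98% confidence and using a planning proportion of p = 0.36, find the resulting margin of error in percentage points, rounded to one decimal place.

2.6

SE(p̂) = √[p(1−p)/n] = √[0.2304/1815] = 0.01127.
E = z × SE = 2.326 × 0.01127 = 0.02621, or 2.6 percentage points.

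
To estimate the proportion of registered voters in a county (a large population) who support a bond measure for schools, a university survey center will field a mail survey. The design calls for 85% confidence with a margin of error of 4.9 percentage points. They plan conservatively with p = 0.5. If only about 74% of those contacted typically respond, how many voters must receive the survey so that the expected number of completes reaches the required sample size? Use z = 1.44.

292

Completed interviews needed: n₀ = 1.44² × 0.2500 / 0.049² ≈ 215.91 → 216.
At a 74% response rate, contacts needed = 216 / 0.74 ≈ 291.89 → 292.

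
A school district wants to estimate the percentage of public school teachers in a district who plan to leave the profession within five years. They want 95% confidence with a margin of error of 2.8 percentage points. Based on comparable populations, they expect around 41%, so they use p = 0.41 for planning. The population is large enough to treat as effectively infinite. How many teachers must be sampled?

For 95% confidence, z = 1.960.
With p = 0.41, p(1−p) = 0.2419.
n = z²·p(1−p)/E² = 1.960² × 0.2419 / 0.028² = 3.8416 × 0.2419 / 0.000784 ≈ 1185.31.
Rounding up gives n = 1186.

1186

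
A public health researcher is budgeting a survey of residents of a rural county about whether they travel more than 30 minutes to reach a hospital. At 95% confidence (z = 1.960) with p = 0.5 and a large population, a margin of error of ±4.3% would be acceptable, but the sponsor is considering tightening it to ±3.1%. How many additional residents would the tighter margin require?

At ±4.3%: n = 1.960² × 0.2500 / 0.043² ≈ 519.42 → 520.
At ±3.1%: n = 1.960² × 0.2500 / 0.031² ≈ 999.38 → 1000.
Additional respondents: 1000 − 520 = 480.

480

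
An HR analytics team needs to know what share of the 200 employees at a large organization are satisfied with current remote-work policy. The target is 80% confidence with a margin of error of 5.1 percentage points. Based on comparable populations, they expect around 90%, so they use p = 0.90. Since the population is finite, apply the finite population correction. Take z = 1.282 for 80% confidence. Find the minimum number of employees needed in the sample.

Unadjusted: n₀ = 1.282² × 0.90 × 0.10 / 0.051² ≈ 56.87, so n₀ = 57.
Finite population correction with N = 200: n = n₀ / (1 + (n₀−1)/N) = 57 / (1 + 56/200) = 57 / 1.2800 ≈ 44.53.
Rounding up, n = 45.

45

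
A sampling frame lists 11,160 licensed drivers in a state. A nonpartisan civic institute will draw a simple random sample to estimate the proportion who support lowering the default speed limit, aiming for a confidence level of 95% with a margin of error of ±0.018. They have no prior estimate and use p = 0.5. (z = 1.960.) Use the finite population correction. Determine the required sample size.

2343

Unadjusted: n₀ = 1.960² × 0.50 × 0.50 / 0.018² ≈ 2964.20, so n₀ = 2965.
Finite population correction with N = 11,160: n = n₀ / (1 + (n₀−1)/N) = 2965 / (1 + 2964/11160) = 2965 / 1.2656 ≈ 2342.78.
Rounding up, n = 2343.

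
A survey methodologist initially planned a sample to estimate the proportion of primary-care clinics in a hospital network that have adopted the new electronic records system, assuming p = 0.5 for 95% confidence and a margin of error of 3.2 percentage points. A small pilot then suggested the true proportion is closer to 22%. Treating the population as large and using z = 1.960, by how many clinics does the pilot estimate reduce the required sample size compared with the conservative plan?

294

Conservative (p = 0.5): n = 1.960² × 0.25 / 0.032² ≈ 937.89 → 938.
Using p = 0.22: p(1−p) = 0.1716, so n = 1.960² × 0.1716 / 0.032² ≈ 643.77 → 644.
Reduction: 938 − 644 = 294.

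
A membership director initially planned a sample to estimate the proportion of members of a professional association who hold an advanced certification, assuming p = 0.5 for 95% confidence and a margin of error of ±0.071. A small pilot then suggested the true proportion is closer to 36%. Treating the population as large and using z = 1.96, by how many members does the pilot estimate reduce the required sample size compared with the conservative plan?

Conservative (p = 0.5): n = 1.96² × 0.25 / 0.071² ≈ 190.52 → 191.
Using p = 0.36: p(1−p) = 0.2304, so n = 1.96² × 0.2304 / 0.071² ≈ 175.58 → 176.
Reduction: 191 − 176 = 15.

15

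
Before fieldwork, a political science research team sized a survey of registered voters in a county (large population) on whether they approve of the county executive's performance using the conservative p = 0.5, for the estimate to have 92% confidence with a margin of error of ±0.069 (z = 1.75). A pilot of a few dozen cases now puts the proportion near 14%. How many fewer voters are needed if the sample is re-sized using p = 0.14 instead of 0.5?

Conservative (p = 0.5): n = 1.75² × 0.25 / 0.069² ≈ 160.81 → 161.
Using p = 0.14: p(1−p) = 0.1204, so n = 1.75² × 0.1204 / 0.069² ≈ 77.45 → 78.
Reduction: 161 − 78 = 83.

83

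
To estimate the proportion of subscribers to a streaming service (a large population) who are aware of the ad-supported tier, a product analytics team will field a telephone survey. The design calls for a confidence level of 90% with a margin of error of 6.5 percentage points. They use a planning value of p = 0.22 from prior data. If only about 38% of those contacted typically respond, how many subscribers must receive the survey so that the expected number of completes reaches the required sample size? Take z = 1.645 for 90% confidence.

Completed interviews needed: n₀ = 1.645² × 0.1716 / 0.065² ≈ 109.91 → 110.
At a 38% response rate, contacts needed = 110 / 0.38 ≈ 289.47 → 290.

290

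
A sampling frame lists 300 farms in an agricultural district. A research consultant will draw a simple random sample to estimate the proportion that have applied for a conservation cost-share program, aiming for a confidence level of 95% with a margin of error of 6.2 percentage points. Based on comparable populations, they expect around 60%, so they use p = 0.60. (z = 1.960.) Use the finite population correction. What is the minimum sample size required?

Unadjusted: n₀ = 1.960² × 0.60 × 0.40 / 0.062² ≈ 239.85, so n₀ = 240.
Finite population correction with N = 300: n = n₀ / (1 + (n₀−1)/N) = 240 / (1 + 239/300) = 240 / 1.7967 ≈ 133.58.
Rounding up, n = 134.

134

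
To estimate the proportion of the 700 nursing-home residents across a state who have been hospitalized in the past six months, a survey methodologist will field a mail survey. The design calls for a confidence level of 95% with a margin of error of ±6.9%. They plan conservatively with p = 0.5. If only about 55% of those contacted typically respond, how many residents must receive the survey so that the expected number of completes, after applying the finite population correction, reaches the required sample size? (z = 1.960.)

286

Completed interviews needed (unadjusted): n₀ = 1.960² × 0.2500 / 0.069² ≈ 201.72 → 202.
FPC for N = 700: n = 202 / (1 + 201/700) = 202 / 1.2871 ≈ 156.94 → 157.
At a 55% response rate, contacts needed = 157 / 0.55 ≈ 285.45 → 286.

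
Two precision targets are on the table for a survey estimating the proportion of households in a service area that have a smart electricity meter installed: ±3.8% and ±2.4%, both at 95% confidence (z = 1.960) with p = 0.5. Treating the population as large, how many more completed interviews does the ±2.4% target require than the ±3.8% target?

At ±3.8%: n = 1.960² × 0.2500 / 0.038² ≈ 665.10 → 666.
At ±2.4%: n = 1.960² × 0.2500 / 0.024² ≈ 1667.36 → 1668.
Additional respondents: 1668 − 666 = 1002.

1002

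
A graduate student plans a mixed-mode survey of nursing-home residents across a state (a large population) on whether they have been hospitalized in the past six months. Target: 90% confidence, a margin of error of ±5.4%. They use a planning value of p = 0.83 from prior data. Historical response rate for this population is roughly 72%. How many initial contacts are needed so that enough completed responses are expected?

For 90% confidence, z = 1.645.
Completed interviews needed: n₀ = 1.645² × 0.1411 / 0.054² ≈ 130.94 → 131.
At a 72% response rate, contacts needed = 131 / 0.72 ≈ 181.94 → 182.

182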